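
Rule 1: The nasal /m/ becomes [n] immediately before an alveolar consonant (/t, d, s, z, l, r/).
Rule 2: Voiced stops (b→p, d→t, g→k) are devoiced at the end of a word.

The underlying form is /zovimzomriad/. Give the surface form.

zovinzonriat

Rule 1 (nasal place assimilation): /m/ precedes the alveolar consonant /z/, so it assimilates in place to [n]. /m/ precedes the alveolar consonant /r/, so it assimilates in place to [n]. /zovimzomriad/ → zovinzonriad.
Rule 2 (final devoicing): /d/ is a voiced stop in word-final position, so it devoices to [t]. /zovinzonriad/ → zovinzonriat.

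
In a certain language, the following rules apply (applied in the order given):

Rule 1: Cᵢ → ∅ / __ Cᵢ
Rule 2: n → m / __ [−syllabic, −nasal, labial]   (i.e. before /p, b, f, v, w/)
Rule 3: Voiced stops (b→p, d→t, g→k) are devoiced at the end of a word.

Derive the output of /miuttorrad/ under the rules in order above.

Rule 1 (degemination): /tt/ is a geminate; the first /t/ deletes. /rr/ is a geminate; the first /r/ deletes. /miuttorrad/ → miutorad.
Rule 2 (nasal place assimilation): no segment meets the environment; /miutorad/ is unchanged.
Rule 3 (final devoicing): /d/ is a voiced stop in word-final position, so it devoices to [t]. /miutorad/ → miutorat.

miutorat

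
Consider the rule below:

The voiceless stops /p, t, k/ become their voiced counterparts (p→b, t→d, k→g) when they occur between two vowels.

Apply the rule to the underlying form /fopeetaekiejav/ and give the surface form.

fobeedaegiejav

/p/ is a voiceless stop between vowels /o/ and /e/, so it voices to [b].
/t/ is a voiceless stop between vowels /e/ and /a/, so it voices to [d].
/k/ is a voiceless stop between vowels /e/ and /i/, so it voices to [g].
Surface form: [fobeedaegiejav].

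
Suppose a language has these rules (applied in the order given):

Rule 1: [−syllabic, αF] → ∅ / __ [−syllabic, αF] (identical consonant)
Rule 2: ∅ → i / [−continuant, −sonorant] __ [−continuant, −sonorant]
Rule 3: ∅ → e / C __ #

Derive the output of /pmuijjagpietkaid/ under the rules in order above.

Rule 1 (degemination): /jj/ is a geminate; the first /j/ deletes. /pmuijjagpietkaid/ → pmuijagpietkaid.
Rule 2 (stop-cluster i-epenthesis): /g/ and /p/ form a stop–stop cluster, so [i] is inserted between them. /t/ and /k/ form a stop–stop cluster, so [i] is inserted between them. /pmuijagpietkaid/ → pmuijagipietikaid.
Rule 3 (final e-epenthesis): the form ends in the consonant /d/, so [e] is inserted word-finally. /pmuijagipietikaid/ → pmuijagipietikaide.

pmuijagipietikaide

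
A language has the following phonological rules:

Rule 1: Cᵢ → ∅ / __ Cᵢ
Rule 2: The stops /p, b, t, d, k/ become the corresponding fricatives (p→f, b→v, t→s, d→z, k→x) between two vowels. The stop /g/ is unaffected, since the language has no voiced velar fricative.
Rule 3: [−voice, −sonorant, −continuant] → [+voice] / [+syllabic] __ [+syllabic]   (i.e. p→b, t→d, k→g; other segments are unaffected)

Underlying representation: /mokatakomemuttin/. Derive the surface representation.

moxasaxomemusin

Rule 1 (degemination): /tt/ is a geminate; the first /t/ deletes. /mokatakomemuttin/ → mokatakomemutin.
Rule 2 (intervocalic spirantization): /k/ is a stop between vowels /o/ and /a/, so it spirantizes to the fricative [x]. /t/ is a stop between vowels /a/ and /a/, so it spirantizes to the fricative [s]. /k/ is a stop between vowels /a/ and /o/, so it spirantizes to the fricative [x]. /t/ is a stop between vowels /u/ and /i/, so it spirantizes to the fricative [s]. /mokatakomemutin/ → moxasaxomemusin.
Rule 3 (intervocalic voicing): no segment meets the environment; /moxasaxomemusin/ is unchanged.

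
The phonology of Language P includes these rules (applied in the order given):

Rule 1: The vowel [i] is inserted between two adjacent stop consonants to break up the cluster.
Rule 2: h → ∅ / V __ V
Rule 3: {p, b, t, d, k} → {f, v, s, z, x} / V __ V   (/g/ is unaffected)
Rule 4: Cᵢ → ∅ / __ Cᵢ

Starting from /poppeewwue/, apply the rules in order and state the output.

Rule 1 (stop-cluster i-epenthesis): /p/ and /p/ form a stop–stop cluster, so [i] is inserted between them. /poppeewwue/ → popipeewwue.
Rule 2 (intervocalic h-deletion): no segment meets the environment; /popipeewwue/ is unchanged.
Rule 3 (intervocalic spirantization): /p/ is a stop between vowels /o/ and /i/, so it spirantizes to the fricative [f]. /p/ is a stop between vowels /i/ and /e/, so it spirantizes to the fricative [f]. /popipeewwue/ → pofifeewwue.
Rule 4 (degemination): /ww/ is a geminate; the first /w/ deletes. /pofifeewwue/ → pofifeewue.

pofifeewue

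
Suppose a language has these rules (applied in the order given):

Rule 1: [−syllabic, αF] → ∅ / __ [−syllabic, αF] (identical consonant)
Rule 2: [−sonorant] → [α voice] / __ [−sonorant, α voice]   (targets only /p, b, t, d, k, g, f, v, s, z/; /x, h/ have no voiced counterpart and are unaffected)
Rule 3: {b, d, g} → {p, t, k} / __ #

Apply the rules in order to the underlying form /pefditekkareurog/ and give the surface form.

Rule 1 (degemination): /kk/ is a geminate; the first /k/ deletes. /pefditekkareurog/ → pefditekareurog.
Rule 2 (regressive voicing assimilation): /f/ precedes the voiced obstruent /d/, so it voices to [v] by assimilation. /pefditekareurog/ → pevditekareurog.
Rule 3 (final devoicing): /g/ is a voiced stop in word-final position, so it devoices to [k]. /pevditekareurog/ → pevditekareurok.

pevditekareurok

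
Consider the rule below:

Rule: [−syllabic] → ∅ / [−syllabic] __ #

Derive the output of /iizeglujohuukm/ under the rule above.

iizeglujohuuk

/m/ is the second consonant of a word-final cluster /km/, so it deletes.
The other instances of /z/, /g/, /l/, /j/, /h/, /k/ do not occur in the required environment and remain unchanged.
Surface form: [iizeglujohuuk].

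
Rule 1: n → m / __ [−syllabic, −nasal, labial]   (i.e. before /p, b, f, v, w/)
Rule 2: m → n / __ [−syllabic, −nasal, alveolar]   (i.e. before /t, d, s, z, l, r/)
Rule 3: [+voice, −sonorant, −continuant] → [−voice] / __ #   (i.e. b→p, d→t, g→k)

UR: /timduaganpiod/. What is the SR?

Rule 1 (nasal place assimilation): /n/ precedes the labial consonant /p/, so it assimilates in place to [m]. /timduaganpiod/ → timduagampiod.
Rule 2 (nasal place assimilation): /m/ precedes the alveolar consonant /d/, so it assimilates in place to [n]. /timduagampiod/ → tinduagampiod.
Rule 3 (final devoicing): /d/ is a voiced stop in word-final position, so it devoices to [t]. /tinduagampiod/ → tinduagampiot.

tinduagampiot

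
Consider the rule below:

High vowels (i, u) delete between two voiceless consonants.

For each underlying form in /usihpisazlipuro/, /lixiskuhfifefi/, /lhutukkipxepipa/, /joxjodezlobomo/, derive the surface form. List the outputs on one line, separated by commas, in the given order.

ushpsazlipuro, lixskhffefi, lhtkkpxeppa, joxjodezlobomo

/usihpisazlipuro/: /i/ is a high vowel flanked by voiceless consonants /s/ and /h/, so it deletes. /i/ is a high vowel flanked by voiceless consonants /p/ and /s/, so it deletes. → [ushpsazlipuro].
/lixiskuhfifefi/: /i/ is a high vowel flanked by voiceless consonants /x/ and /s/, so it deletes. /u/ is a high vowel flanked by voiceless consonants /k/ and /h/, so it deletes. /i/ is a high vowel flanked by voiceless consonants /f/ and /f/, so it deletes. → [lixskhffefi].
/lhutukkipxepipa/: /u/ is a high vowel flanked by voiceless consonants /h/ and /t/, so it deletes. /u/ is a high vowel flanked by voiceless consonants /t/ and /k/, so it deletes. /i/ is a high vowel flanked by voiceless consonants /k/ and /p/, so it deletes. /i/ is a high vowel flanked by voiceless consonants /p/ and /p/, so it deletes. → [lhtkkpxeppa].
/joxjodezlobomo/: the rule's environment is not met; surfaces unchanged as [joxjodezlobomo].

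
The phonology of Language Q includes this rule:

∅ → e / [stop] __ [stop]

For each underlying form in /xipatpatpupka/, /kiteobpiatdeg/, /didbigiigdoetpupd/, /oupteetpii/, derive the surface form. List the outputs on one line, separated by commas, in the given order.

/xipatpatpupka/: /t/ and /p/ form a stop–stop cluster, so [e] is inserted between them. /t/ and /p/ form a stop–stop cluster, so [e] is inserted between them. /p/ and /k/ form a stop–stop cluster, so [e] is inserted between them. → [xipatepatepupeka].
/kiteobpiatdeg/: /b/ and /p/ form a stop–stop cluster, so [e] is inserted between them. /t/ and /d/ form a stop–stop cluster, so [e] is inserted between them. → [kiteobepiatedeg].
/didbigiigdoetpupd/: /d/ and /b/ form a stop–stop cluster, so [e] is inserted between them. /g/ and /d/ form a stop–stop cluster, so [e] is inserted between them. /t/ and /p/ form a stop–stop cluster, so [e] is inserted between them. /p/ and /d/ form a stop–stop cluster, so [e] is inserted between them. → [didebigiigedoetepuped].
/oupteetpii/: /p/ and /t/ form a stop–stop cluster, so [e] is inserted between them. /t/ and /p/ form a stop–stop cluster, so [e] is inserted between them. → [oupeteetepii].

xipatepatepupeka, kiteobepiatedeg, didebigiigedoetepuped, oupeteetepii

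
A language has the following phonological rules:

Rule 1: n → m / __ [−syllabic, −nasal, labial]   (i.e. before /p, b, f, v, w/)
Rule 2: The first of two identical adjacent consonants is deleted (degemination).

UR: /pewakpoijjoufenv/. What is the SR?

Rule 1 (nasal place assimilation): /n/ precedes the labial consonant /v/, so it assimilates in place to [m]. /pewakpoijjoufenv/ → pewakpoijjoufemv.
Rule 2 (degemination): /jj/ is a geminate; the first /j/ deletes. /pewakpoijjoufemv/ → pewakpoijoufemv.

pewakpoijoufemv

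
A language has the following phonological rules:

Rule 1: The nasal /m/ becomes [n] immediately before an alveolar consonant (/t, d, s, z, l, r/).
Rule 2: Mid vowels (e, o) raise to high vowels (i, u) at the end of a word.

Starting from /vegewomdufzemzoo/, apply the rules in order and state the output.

Rule 1 (nasal place assimilation): /m/ precedes the alveolar consonant /d/, so it assimilates in place to [n]. /m/ precedes the alveolar consonant /z/, so it assimilates in place to [n]. /vegewomdufzemzoo/ → vegewondufzenzoo.
Rule 2 (final vowel raising): /o/ is a mid vowel in word-final position, so it raises to [u]. /vegewondufzenzoo/ → vegewondufzenzou.

vegewondufzenzou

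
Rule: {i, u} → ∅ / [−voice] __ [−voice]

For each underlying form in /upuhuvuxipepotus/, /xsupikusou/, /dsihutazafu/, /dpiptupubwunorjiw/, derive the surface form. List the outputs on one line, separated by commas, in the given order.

/upuhuvuxipepotus/: /u/ is a high vowel flanked by voiceless consonants /p/ and /h/, so it deletes. /i/ is a high vowel flanked by voiceless consonants /x/ and /p/, so it deletes. /u/ is a high vowel flanked by voiceless consonants /t/ and /s/, so it deletes. → [uphuvuxpepots].
/xsupikusou/: /u/ is a high vowel flanked by voiceless consonants /s/ and /p/, so it deletes. /i/ is a high vowel flanked by voiceless consonants /p/ and /k/, so it deletes. /u/ is a high vowel flanked by voiceless consonants /k/ and /s/, so it deletes. → [xspksou].
/dsihutazafu/: /i/ is a high vowel flanked by voiceless consonants /s/ and /h/, so it deletes. /u/ is a high vowel flanked by voiceless consonants /h/ and /t/, so it deletes. → [dshtazafu].
/dpiptupubwunorjiw/: /i/ is a high vowel flanked by voiceless consonants /p/ and /p/, so it deletes. /u/ is a high vowel flanked by voiceless consonants /t/ and /p/, so it deletes. → [dpptpubwunorjiw].

uphuvuxpepots, xspksou, dshtazafu, dpptpubwunorjiw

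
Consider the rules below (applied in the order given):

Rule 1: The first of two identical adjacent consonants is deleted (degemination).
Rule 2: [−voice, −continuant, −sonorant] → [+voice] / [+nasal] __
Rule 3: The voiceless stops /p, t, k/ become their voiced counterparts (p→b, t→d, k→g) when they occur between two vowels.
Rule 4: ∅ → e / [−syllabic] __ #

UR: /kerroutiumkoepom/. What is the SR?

Rule 1 (degemination): /rr/ is a geminate; the first /r/ deletes. /kerroutiumkoepom/ → keroutiumkoepom.
Rule 2 (post-nasal voicing): /k/ is a voiceless stop immediately after the nasal /m/, so it voices to [g]. /keroutiumkoepom/ → keroutiumgoepom.
Rule 3 (intervocalic voicing): /t/ is a voiceless stop between vowels /u/ and /i/, so it voices to [d]. /p/ is a voiceless stop between vowels /e/ and /o/, so it voices to [b]. /keroutiumgoepom/ → keroudiumgoebom.
Rule 4 (final e-epenthesis): the form ends in the consonant /m/, so [e] is inserted word-finally. /keroudiumgoebom/ → keroudiumgoebome.

keroudiumgoebome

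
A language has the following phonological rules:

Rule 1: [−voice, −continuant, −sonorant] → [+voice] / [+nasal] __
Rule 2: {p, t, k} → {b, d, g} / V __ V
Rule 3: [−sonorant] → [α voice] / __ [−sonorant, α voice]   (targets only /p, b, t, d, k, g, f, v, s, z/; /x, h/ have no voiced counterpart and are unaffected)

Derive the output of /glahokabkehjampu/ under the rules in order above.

glahogapkehjambu

Rule 1 (post-nasal voicing): /p/ is a voiceless stop immediately after the nasal /m/, so it voices to [b]. /glahokabkehjampu/ → glahokabkehjambu.
Rule 2 (intervocalic voicing): /k/ is a voiceless stop between vowels /o/ and /a/, so it voices to [g]. /glahokabkehjambu/ → glahogabkehjambu.
Rule 3 (regressive voicing assimilation): /b/ precedes the voiceless obstruent /k/, so it devoices to [p] by assimilation. /glahogabkehjambu/ → glahogapkehjambu.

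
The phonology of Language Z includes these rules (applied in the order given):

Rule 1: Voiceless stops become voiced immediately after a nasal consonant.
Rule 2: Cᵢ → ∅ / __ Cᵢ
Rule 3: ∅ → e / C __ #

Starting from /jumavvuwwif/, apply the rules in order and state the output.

Rule 1 (post-nasal voicing): no segment meets the environment; /jumavvuwwif/ is unchanged.
Rule 2 (degemination): /vv/ is a geminate; the first /v/ deletes. /ww/ is a geminate; the first /w/ deletes. /jumavvuwwif/ → jumavuwif.
Rule 3 (final e-epenthesis): the form ends in the consonant /f/, so [e] is inserted word-finally. /jumavuwif/ → jumavuwife.

jumavuwife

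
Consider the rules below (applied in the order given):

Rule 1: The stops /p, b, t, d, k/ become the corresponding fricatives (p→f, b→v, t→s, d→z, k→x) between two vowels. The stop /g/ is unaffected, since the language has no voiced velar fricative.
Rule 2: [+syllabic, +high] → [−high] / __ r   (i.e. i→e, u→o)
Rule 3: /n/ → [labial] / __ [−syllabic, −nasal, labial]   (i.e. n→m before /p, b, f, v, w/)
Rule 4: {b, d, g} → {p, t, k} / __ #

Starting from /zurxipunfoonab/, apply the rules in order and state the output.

Rule 1 (intervocalic spirantization): /p/ is a stop between vowels /i/ and /u/, so it spirantizes to the fricative [f]. /zurxipunfoonab/ → zurxifunfoonab.
Rule 2 (pre-rhotic lowering): /u/ is a high vowel immediately before /r/, so it lowers to [o]. /zurxifunfoonab/ → zorxifunfoonab.
Rule 3 (nasal place assimilation): /n/ precedes the labial consonant /f/, so it assimilates in place to [m]. /zorxifunfoonab/ → zorxifumfoonab.
Rule 4 (final devoicing): /b/ is a voiced stop in word-final position, so it devoices to [p]. /zorxifumfoonab/ → zorxifumfoonap.

zorxifumfoonap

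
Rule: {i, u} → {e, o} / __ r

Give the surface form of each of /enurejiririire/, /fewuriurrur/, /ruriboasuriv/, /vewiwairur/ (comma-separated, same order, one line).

/enurejiririire/: /u/ is a high vowel immediately before /r/, so it lowers to [o]. /i/ is a high vowel immediately before /r/, so it lowers to [e]. /i/ is a high vowel immediately before /r/, so it lowers to [e]. /i/ is a high vowel immediately before /r/, so it lowers to [e]. → [enorejereriere].
/fewuriurrur/: /u/ is a high vowel immediately before /r/, so it lowers to [o]. /u/ is a high vowel immediately before /r/, so it lowers to [o]. /u/ is a high vowel immediately before /r/, so it lowers to [o]. → [feworiorror].
/ruriboasuriv/: /u/ is a high vowel immediately before /r/, so it lowers to [o]. /u/ is a high vowel immediately before /r/, so it lowers to [o]. → [roriboasoriv].
/vewiwairur/: /i/ is a high vowel immediately before /r/, so it lowers to [e]. /u/ is a high vowel immediately before /r/, so it lowers to [o]. → [vewiwaeror].

enorejereriere, feworiorror, roriboasoriv, vewiwaeror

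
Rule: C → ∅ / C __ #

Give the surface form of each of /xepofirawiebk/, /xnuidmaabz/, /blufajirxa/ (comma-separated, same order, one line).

/xepofirawiebk/: /k/ is the second consonant of a word-final cluster /bk/, so it deletes. → [xepofirawieb].
/xnuidmaabz/: /z/ is the second consonant of a word-final cluster /bz/, so it deletes. → [xnuidmaab].
/blufajirxa/: the rule's environment is not met; surfaces unchanged as [blufajirxa].

xepofirawieb, xnuidmaab, blufajirxa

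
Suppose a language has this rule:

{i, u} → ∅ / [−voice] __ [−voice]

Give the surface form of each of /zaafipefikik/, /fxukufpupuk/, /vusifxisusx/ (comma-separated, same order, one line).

/zaafipefikik/: /i/ is a high vowel flanked by voiceless consonants /f/ and /p/, so it deletes. /i/ is a high vowel flanked by voiceless consonants /f/ and /k/, so it deletes. /i/ is a high vowel flanked by voiceless consonants /k/ and /k/, so it deletes. → [zaafpefkk].
/fxukufpupuk/: /u/ is a high vowel flanked by voiceless consonants /x/ and /k/, so it deletes. /u/ is a high vowel flanked by voiceless consonants /k/ and /f/, so it deletes. /u/ is a high vowel flanked by voiceless consonants /p/ and /p/, so it deletes. /u/ is a high vowel flanked by voiceless consonants /p/ and /k/, so it deletes. → [fxkfppk].
/vusifxisusx/: /i/ is a high vowel flanked by voiceless consonants /s/ and /f/, so it deletes. /i/ is a high vowel flanked by voiceless consonants /x/ and /s/, so it deletes. /u/ is a high vowel flanked by voiceless consonants /s/ and /s/, so it deletes. → [vusfxssx].

zaafpefkk, fxkfppk, vusfxssx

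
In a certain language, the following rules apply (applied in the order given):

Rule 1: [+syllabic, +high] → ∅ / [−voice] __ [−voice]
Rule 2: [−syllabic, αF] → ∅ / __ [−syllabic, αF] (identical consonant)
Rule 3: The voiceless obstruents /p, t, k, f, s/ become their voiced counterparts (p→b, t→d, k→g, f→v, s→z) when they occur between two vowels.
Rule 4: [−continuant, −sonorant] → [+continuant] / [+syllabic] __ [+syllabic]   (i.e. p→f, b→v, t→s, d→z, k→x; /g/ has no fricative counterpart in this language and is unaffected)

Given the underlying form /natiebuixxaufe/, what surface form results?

Rule 1 (high vowel syncope): no segment meets the environment; /natiebuixxaufe/ is unchanged.
Rule 2 (degemination): /xx/ is a geminate; the first /x/ deletes. /natiebuixxaufe/ → natiebuixaufe.
Rule 3 (intervocalic voicing): /t/ is a voiceless obstruent between vowels /a/ and /i/, so it voices to [d]. /f/ is a voiceless obstruent between vowels /u/ and /e/, so it voices to [v]. /natiebuixaufe/ → nadiebuixauve.
Rule 4 (intervocalic spirantization): /d/ is a stop between vowels /a/ and /i/, so it spirantizes to the fricative [z]. /b/ is a stop between vowels /e/ and /u/, so it spirantizes to the fricative [v]. /nadiebuixauve/ → nazievuixauve.

nazievuixauve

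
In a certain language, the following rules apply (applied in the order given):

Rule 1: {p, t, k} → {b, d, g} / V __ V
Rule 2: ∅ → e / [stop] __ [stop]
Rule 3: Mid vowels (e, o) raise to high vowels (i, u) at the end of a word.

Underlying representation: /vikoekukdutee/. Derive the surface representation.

Rule 1 (intervocalic voicing): /k/ is a voiceless stop between vowels /i/ and /o/, so it voices to [g]. /k/ is a voiceless stop between vowels /e/ and /u/, so it voices to [g]. /t/ is a voiceless stop between vowels /u/ and /e/, so it voices to [d]. /vikoekukdutee/ → vigoegukdudee.
Rule 2 (stop-cluster e-epenthesis): /k/ and /d/ form a stop–stop cluster, so [e] is inserted between them. /vigoegukdudee/ → vigoegukedudee.
Rule 3 (final vowel raising): /e/ is a mid vowel in word-final position, so it raises to [i]. /vigoegukedudee/ → vigoegukedudei.

vigoegukedudei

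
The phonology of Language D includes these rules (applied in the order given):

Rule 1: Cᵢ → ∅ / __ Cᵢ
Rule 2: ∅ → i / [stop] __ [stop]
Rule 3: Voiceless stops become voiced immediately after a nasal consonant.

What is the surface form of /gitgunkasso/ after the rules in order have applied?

gitigungaso

Rule 1 (degemination): /ss/ is a geminate; the first /s/ deletes. /gitgunkasso/ → gitgunkaso.
Rule 2 (stop-cluster i-epenthesis): /t/ and /g/ form a stop–stop cluster, so [i] is inserted between them. /gitgunkaso/ → gitigunkaso.
Rule 3 (post-nasal voicing): /k/ is a voiceless stop immediately after the nasal /n/, so it voices to [g]. /gitigunkaso/ → gitigungaso.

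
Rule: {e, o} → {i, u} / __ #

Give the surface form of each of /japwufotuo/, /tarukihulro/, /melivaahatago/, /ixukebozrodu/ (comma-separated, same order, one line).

japwufotuu, tarukihulru, melivaahatagu, ixukebozrodu

/japwufotuo/: /o/ is a mid vowel in word-final position, so it raises to [u]. → [japwufotuu].
/tarukihulro/: /o/ is a mid vowel in word-final position, so it raises to [u]. → [tarukihulru].
/melivaahatago/: /o/ is a mid vowel in word-final position, so it raises to [u]. → [melivaahatagu].
/ixukebozrodu/: the rule's environment is not met; surfaces unchanged as [ixukebozrodu].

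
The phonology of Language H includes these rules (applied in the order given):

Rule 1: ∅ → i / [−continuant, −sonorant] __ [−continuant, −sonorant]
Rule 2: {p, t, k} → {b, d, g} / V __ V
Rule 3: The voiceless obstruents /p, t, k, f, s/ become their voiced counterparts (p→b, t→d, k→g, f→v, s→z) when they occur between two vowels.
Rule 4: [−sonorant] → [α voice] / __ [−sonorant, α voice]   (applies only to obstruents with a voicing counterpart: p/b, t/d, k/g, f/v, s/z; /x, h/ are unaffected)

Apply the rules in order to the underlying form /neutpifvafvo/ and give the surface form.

Rule 1 (stop-cluster i-epenthesis): /t/ and /p/ form a stop–stop cluster, so [i] is inserted between them. /neutpifvafvo/ → neutipifvafvo.
Rule 2 (intervocalic voicing): /t/ is a voiceless stop between vowels /u/ and /i/, so it voices to [d]. /p/ is a voiceless stop between vowels /i/ and /i/, so it voices to [b]. /neutipifvafvo/ → neudibifvafvo.
Rule 3 (intervocalic voicing): no segment meets the environment; /neudibifvafvo/ is unchanged.
Rule 4 (regressive voicing assimilation): /f/ precedes the voiced obstruent /v/, so it voices to [v] by assimilation. /f/ precedes the voiced obstruent /v/, so it voices to [v] by assimilation. /neudibifvafvo/ → neudibivvavvo.

neudibivvavvo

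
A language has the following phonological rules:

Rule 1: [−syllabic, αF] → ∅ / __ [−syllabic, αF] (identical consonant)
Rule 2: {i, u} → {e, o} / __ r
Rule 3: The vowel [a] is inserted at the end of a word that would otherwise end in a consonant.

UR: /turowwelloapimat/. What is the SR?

Rule 1 (degemination): /ww/ is a geminate; the first /w/ deletes. /ll/ is a geminate; the first /l/ deletes. /turowwelloapimat/ → turoweloapimat.
Rule 2 (pre-rhotic lowering): /u/ is a high vowel immediately before /r/, so it lowers to [o]. /turoweloapimat/ → toroweloapimat.
Rule 3 (final a-epenthesis): the form ends in the consonant /t/, so [a] is inserted word-finally. /toroweloapimat/ → toroweloapimata.

toroweloapimata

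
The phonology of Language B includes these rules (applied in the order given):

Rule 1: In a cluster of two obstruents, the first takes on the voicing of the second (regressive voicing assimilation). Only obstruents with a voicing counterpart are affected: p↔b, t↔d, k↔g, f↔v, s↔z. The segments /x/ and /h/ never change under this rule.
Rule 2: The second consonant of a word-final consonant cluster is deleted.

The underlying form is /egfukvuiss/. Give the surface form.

ekfugvuis

Rule 1 (regressive voicing assimilation): /g/ precedes the voiceless obstruent /f/, so it devoices to [k] by assimilation. /k/ precedes the voiced obstruent /v/, so it voices to [g] by assimilation. /egfukvuiss/ → ekfugvuiss.
Rule 2 (final cluster simplification): /s/ is the second consonant of a word-final cluster /ss/, so it deletes. /ekfugvuiss/ → ekfugvuis.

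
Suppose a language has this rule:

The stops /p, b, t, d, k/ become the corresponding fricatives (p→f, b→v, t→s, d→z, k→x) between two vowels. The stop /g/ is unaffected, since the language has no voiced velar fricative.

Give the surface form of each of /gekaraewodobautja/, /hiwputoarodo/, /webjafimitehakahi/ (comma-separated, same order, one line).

gexaraewozovautja, hiwpusoarozo, webjafimisehaxahi

/gekaraewodobautja/: /k/ is a stop between vowels /e/ and /a/, so it spirantizes to the fricative [x]. /d/ is a stop between vowels /o/ and /o/, so it spirantizes to the fricative [z]. /b/ is a stop between vowels /o/ and /a/, so it spirantizes to the fricative [v]. → [gexaraewozovautja].
/hiwputoarodo/: /t/ is a stop between vowels /u/ and /o/, so it spirantizes to the fricative [s]. /d/ is a stop between vowels /o/ and /o/, so it spirantizes to the fricative [z]. → [hiwpusoarozo].
/webjafimitehakahi/: /t/ is a stop between vowels /i/ and /e/, so it spirantizes to the fricative [s]. /k/ is a stop between vowels /a/ and /a/, so it spirantizes to the fricative [x]. → [webjafimisehaxahi].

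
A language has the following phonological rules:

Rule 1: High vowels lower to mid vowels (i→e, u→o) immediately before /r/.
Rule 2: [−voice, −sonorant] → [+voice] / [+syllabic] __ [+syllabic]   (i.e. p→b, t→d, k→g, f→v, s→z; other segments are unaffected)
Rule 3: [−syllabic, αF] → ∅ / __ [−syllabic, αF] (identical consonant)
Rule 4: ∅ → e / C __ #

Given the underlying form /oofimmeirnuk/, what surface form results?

oovimeernuke

Rule 1 (pre-rhotic lowering): /i/ is a high vowel immediately before /r/, so it lowers to [e]. /oofimmeirnuk/ → oofimmeernuk.
Rule 2 (intervocalic voicing): /f/ is a voiceless obstruent between vowels /o/ and /i/, so it voices to [v]. /oofimmeernuk/ → oovimmeernuk.
Rule 3 (degemination): /mm/ is a geminate; the first /m/ deletes. /oovimmeernuk/ → oovimeernuk.
Rule 4 (final e-epenthesis): the form ends in the consonant /k/, so [e] is inserted word-finally. /oovimeernuk/ → oovimeernuke.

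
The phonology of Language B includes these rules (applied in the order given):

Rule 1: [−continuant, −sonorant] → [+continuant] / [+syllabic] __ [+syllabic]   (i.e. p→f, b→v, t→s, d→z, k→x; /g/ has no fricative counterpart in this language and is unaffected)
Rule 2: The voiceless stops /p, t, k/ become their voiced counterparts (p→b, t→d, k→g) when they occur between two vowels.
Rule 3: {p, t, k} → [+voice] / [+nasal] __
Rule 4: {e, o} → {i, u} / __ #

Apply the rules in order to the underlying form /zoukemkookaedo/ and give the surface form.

zouxemgooxaezu

Rule 1 (intervocalic spirantization): /k/ is a stop between vowels /u/ and /e/, so it spirantizes to the fricative [x]. /k/ is a stop between vowels /o/ and /a/, so it spirantizes to the fricative [x]. /d/ is a stop between vowels /e/ and /o/, so it spirantizes to the fricative [z]. /zoukemkookaedo/ → zouxemkooxaezo.
Rule 2 (intervocalic voicing): no segment meets the environment; /zouxemkooxaezo/ is unchanged.
Rule 3 (post-nasal voicing): /k/ is a voiceless stop immediately after the nasal /m/, so it voices to [g]. /zouxemkooxaezo/ → zouxemgooxaezo.
Rule 4 (final vowel raising): /o/ is a mid vowel in word-final position, so it raises to [u]. /zouxemgooxaezo/ → zouxemgooxaezu.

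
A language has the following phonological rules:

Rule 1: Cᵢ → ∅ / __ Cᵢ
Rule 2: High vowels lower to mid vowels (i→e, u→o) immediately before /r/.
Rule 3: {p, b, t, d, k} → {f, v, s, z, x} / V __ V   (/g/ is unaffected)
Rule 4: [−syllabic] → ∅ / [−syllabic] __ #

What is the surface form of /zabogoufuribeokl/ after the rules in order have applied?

Rule 1 (degemination): no segment meets the environment; /zabogoufuribeokl/ is unchanged.
Rule 2 (pre-rhotic lowering): /u/ is a high vowel immediately before /r/, so it lowers to [o]. /zabogoufuribeokl/ → zabogouforibeokl.
Rule 3 (intervocalic spirantization): /b/ is a stop between vowels /a/ and /o/, so it spirantizes to the fricative [v]. /b/ is a stop between vowels /i/ and /e/, so it spirantizes to the fricative [v]. /zabogouforibeokl/ → zavogouforiveokl.
Rule 4 (final cluster simplification): /l/ is the second consonant of a word-final cluster /kl/, so it deletes. /zavogouforiveokl/ → zavogouforiveok.

zavogouforiveok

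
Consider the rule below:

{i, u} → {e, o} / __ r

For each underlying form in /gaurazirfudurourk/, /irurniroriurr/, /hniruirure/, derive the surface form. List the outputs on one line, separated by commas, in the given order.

/gaurazirfudurourk/: /u/ is a high vowel immediately before /r/, so it lowers to [o]. /i/ is a high vowel immediately before /r/, so it lowers to [e]. /u/ is a high vowel immediately before /r/, so it lowers to [o]. /u/ is a high vowel immediately before /r/, so it lowers to [o]. → [gaorazerfudoroork].
/irurniroriurr/: /i/ is a high vowel immediately before /r/, so it lowers to [e]. /u/ is a high vowel immediately before /r/, so it lowers to [o]. /i/ is a high vowel immediately before /r/, so it lowers to [e]. /u/ is a high vowel immediately before /r/, so it lowers to [o]. → [erorneroriorr].
/hniruirure/: /i/ is a high vowel immediately before /r/, so it lowers to [e]. /i/ is a high vowel immediately before /r/, so it lowers to [e]. /u/ is a high vowel immediately before /r/, so it lowers to [o]. → [hneruerore].

gaorazerfudoroork, erorneroriorr, hneruerore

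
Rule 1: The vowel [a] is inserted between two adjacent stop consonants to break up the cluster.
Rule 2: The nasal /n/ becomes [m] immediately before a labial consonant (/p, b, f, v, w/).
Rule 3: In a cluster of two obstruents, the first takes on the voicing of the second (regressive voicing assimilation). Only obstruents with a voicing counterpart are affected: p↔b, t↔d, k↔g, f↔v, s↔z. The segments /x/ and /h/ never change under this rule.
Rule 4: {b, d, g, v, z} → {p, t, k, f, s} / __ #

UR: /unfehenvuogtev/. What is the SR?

umfehemvuogatef

Rule 1 (stop-cluster a-epenthesis): /g/ and /t/ form a stop–stop cluster, so [a] is inserted between them. /unfehenvuogtev/ → unfehenvuogatev.
Rule 2 (nasal place assimilation): /n/ precedes the labial consonant /f/, so it assimilates in place to [m]. /n/ precedes the labial consonant /v/, so it assimilates in place to [m]. /unfehenvuogatev/ → umfehemvuogatev.
Rule 3 (regressive voicing assimilation): no segment meets the environment; /umfehemvuogatev/ is unchanged.
Rule 4 (final devoicing): /v/ is a voiced obstruent in word-final position, so it devoices to [f]. /umfehemvuogatev/ → umfehemvuogatef.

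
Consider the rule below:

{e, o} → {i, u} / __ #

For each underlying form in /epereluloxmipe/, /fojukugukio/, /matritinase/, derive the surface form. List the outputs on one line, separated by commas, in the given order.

/epereluloxmipe/: /e/ is a mid vowel in word-final position, so it raises to [i]. → [epereluloxmipi].
/fojukugukio/: /o/ is a mid vowel in word-final position, so it raises to [u]. → [fojukugukiu].
/matritinase/: /e/ is a mid vowel in word-final position, so it raises to [i]. → [matritinasi].

epereluloxmipi, fojukugukiu, matritinasi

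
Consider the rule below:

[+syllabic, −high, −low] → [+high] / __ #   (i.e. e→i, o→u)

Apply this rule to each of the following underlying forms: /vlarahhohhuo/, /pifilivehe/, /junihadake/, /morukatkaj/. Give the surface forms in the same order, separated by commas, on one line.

vlarahhohhuu, pifilivehi, junihadaki, morukatkaj

/vlarahhohhuo/: /o/ is a mid vowel in word-final position, so it raises to [u]. → [vlarahhohhuu].
/pifilivehe/: /e/ is a mid vowel in word-final position, so it raises to [i]. → [pifilivehi].
/junihadake/: /e/ is a mid vowel in word-final position, so it raises to [i]. → [junihadaki].
/morukatkaj/: the rule's environment is not met; surfaces unchanged as [morukatkaj].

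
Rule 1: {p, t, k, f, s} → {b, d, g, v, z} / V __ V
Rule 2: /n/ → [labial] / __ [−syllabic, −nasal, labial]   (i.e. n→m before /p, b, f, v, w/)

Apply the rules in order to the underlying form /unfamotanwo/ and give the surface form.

umfamodamwo

Rule 1 (intervocalic voicing): /t/ is a voiceless obstruent between vowels /o/ and /a/, so it voices to [d]. /unfamotanwo/ → unfamodanwo.
Rule 2 (nasal place assimilation): /n/ precedes the labial consonant /f/, so it assimilates in place to [m]. /n/ precedes the labial consonant /w/, so it assimilates in place to [m]. /unfamodanwo/ → umfamodamwo.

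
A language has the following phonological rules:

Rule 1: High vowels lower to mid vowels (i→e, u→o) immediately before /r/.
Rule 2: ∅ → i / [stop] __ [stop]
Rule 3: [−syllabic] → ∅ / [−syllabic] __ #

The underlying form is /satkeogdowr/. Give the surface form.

satikeogidow

Rule 1 (pre-rhotic lowering): no segment meets the environment; /satkeogdowr/ is unchanged.
Rule 2 (stop-cluster i-epenthesis): /t/ and /k/ form a stop–stop cluster, so [i] is inserted between them. /g/ and /d/ form a stop–stop cluster, so [i] is inserted between them. /satkeogdowr/ → satikeogidowr.
Rule 3 (final cluster simplification): /r/ is the second consonant of a word-final cluster /wr/, so it deletes. /satikeogidowr/ → satikeogidow.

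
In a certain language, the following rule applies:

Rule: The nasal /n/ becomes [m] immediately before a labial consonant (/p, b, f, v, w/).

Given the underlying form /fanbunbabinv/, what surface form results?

fambumbabimv

/n/ precedes the labial consonant /b/, so it assimilates in place to [m].
/n/ precedes the labial consonant /b/, so it assimilates in place to [m].
/n/ precedes the labial consonant /v/, so it assimilates in place to [m].
Surface form: [fambumbabimv].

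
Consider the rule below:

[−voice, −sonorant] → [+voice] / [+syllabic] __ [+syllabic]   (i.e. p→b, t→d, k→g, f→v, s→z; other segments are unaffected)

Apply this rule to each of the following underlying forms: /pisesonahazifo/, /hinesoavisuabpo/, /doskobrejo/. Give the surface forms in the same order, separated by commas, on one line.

/pisesonahazifo/: /s/ is a voiceless obstruent between vowels /i/ and /e/, so it voices to [z]. /s/ is a voiceless obstruent between vowels /e/ and /o/, so it voices to [z]. /f/ is a voiceless obstruent between vowels /i/ and /o/, so it voices to [v]. → [pizezonahazivo].
/hinesoavisuabpo/: /s/ is a voiceless obstruent between vowels /e/ and /o/, so it voices to [z]. /s/ is a voiceless obstruent between vowels /i/ and /u/, so it voices to [z]. → [hinezoavizuabpo].
/doskobrejo/: the rule's environment is not met; surfaces unchanged as [doskobrejo].

pizezonahazivo, hinezoavizuabpo, doskobrejo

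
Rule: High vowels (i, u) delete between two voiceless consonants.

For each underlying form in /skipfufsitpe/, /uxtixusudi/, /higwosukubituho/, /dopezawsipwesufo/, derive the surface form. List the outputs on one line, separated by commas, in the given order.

skpffstpe, uxtxsudi, higwoskubitho, dopezawspwesfo

/skipfufsitpe/: /i/ is a high vowel flanked by voiceless consonants /k/ and /p/, so it deletes. /u/ is a high vowel flanked by voiceless consonants /f/ and /f/, so it deletes. /i/ is a high vowel flanked by voiceless consonants /s/ and /t/, so it deletes. → [skpffstpe].
/uxtixusudi/: /i/ is a high vowel flanked by voiceless consonants /t/ and /x/, so it deletes. /u/ is a high vowel flanked by voiceless consonants /x/ and /s/, so it deletes. → [uxtxsudi].
/higwosukubituho/: /u/ is a high vowel flanked by voiceless consonants /s/ and /k/, so it deletes. /u/ is a high vowel flanked by voiceless consonants /t/ and /h/, so it deletes. → [higwoskubitho].
/dopezawsipwesufo/: /i/ is a high vowel flanked by voiceless consonants /s/ and /p/, so it deletes. /u/ is a high vowel flanked by voiceless consonants /s/ and /f/, so it deletes. → [dopezawspwesfo].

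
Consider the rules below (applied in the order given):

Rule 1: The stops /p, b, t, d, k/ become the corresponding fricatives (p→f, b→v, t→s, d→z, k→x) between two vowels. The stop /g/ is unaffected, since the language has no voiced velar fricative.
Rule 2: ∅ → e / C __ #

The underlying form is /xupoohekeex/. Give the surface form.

xufoohexeexe

Rule 1 (intervocalic spirantization): /p/ is a stop between vowels /u/ and /o/, so it spirantizes to the fricative [f]. /k/ is a stop between vowels /e/ and /e/, so it spirantizes to the fricative [x]. /xupoohekeex/ → xufoohexeex.
Rule 2 (final e-epenthesis): the form ends in the consonant /x/, so [e] is inserted word-finally. /xufoohexeex/ → xufoohexeexe.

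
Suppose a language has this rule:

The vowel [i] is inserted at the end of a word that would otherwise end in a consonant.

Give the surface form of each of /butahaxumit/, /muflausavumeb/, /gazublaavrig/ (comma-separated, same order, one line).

butahaxumiti, muflausavumebi, gazublaavrigi

/butahaxumit/: the form ends in the consonant /t/, so [i] is inserted word-finally. → [butahaxumiti].
/muflausavumeb/: the form ends in the consonant /b/, so [i] is inserted word-finally. → [muflausavumebi].
/gazublaavrig/: the form ends in the consonant /g/, so [i] is inserted word-finally. → [gazublaavrigi].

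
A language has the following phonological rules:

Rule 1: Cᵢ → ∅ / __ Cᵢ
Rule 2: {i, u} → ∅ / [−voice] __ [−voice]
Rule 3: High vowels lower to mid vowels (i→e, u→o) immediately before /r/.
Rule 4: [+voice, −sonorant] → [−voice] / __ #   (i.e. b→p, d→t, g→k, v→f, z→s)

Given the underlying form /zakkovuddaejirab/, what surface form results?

zakovudaejerap

Rule 1 (degemination): /kk/ is a geminate; the first /k/ deletes. /dd/ is a geminate; the first /d/ deletes. /zakkovuddaejirab/ → zakovudaejirab.
Rule 2 (high vowel syncope): no segment meets the environment; /zakovudaejirab/ is unchanged.
Rule 3 (pre-rhotic lowering): /i/ is a high vowel immediately before /r/, so it lowers to [e]. /zakovudaejirab/ → zakovudaejerab.
Rule 4 (final devoicing): /b/ is a voiced obstruent in word-final position, so it devoices to [p]. /zakovudaejerab/ → zakovudaejerap.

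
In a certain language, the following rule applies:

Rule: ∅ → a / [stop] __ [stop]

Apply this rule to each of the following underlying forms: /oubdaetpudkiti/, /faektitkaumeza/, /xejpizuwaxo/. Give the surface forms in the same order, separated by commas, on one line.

/oubdaetpudkiti/: /b/ and /d/ form a stop–stop cluster, so [a] is inserted between them. /t/ and /p/ form a stop–stop cluster, so [a] is inserted between them. /d/ and /k/ form a stop–stop cluster, so [a] is inserted between them. → [oubadaetapudakiti].
/faektitkaumeza/: /k/ and /t/ form a stop–stop cluster, so [a] is inserted between them. /t/ and /k/ form a stop–stop cluster, so [a] is inserted between them. → [faekatitakaumeza].
/xejpizuwaxo/: the rule's environment is not met; surfaces unchanged as [xejpizuwaxo].

oubadaetapudakiti, faekatitakaumeza, xejpizuwaxo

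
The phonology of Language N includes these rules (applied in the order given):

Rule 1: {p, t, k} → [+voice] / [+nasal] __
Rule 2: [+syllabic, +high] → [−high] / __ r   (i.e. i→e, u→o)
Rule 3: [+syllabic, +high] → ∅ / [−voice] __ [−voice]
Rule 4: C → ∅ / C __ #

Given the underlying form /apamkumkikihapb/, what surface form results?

apamgumgikhap

Rule 1 (post-nasal voicing): /k/ is a voiceless stop immediately after the nasal /m/, so it voices to [g]. /k/ is a voiceless stop immediately after the nasal /m/, so it voices to [g]. /apamkumkikihapb/ → apamgumgikihapb.
Rule 2 (pre-rhotic lowering): no segment meets the environment; /apamgumgikihapb/ is unchanged.
Rule 3 (high vowel syncope): /i/ is a high vowel flanked by voiceless consonants /k/ and /h/, so it deletes. /apamgumgikihapb/ → apamgumgikhapb.
Rule 4 (final cluster simplification): /b/ is the second consonant of a word-final cluster /pb/, so it deletes. /apamgumgikhapb/ → apamgumgikhap.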